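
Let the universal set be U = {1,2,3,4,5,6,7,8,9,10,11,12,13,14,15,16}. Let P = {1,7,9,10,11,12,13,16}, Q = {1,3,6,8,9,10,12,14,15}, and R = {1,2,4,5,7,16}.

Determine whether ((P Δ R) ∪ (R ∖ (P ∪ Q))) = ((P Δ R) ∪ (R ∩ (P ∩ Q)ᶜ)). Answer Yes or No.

P Δ R = {2,4,5,9,10,11,12,13}
P ∪ Q = {1,3,6,7,8,9,10,11,12,13,14,15,16}
R ∖ (P ∪ Q) = {2,4,5}
(P Δ R) ∪ (R ∖ (P ∪ Q)) = {2,4,5,9,10,11,12,13}
P ∩ Q = {1,9,10,12}
(P ∩ Q)ᶜ = {2,3,4,5,6,7,8,11,13,14,15,16}
R ∩ (P ∩ Q)ᶜ = {2,4,5,7,16}
(P Δ R) ∪ (R ∩ (P ∩ Q)ᶜ) = {2,4,5,7,9,10,11,12,13,16}
7 ∈ (P Δ R) ∪ (R ∩ (P ∩ Q)ᶜ) but 7 ∉ (P Δ R) ∪ (R ∖ (P ∪ Q)), so they differ.

No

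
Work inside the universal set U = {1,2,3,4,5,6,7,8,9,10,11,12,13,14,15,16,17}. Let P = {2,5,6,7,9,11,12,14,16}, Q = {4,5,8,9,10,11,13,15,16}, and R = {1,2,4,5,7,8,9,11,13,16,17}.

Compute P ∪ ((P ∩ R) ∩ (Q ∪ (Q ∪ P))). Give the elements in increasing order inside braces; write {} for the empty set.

P ∩ R = {2,5,7,9,11,16}
Q ∪ P = {2,4,5,6,7,8,9,10,11,12,13,14,15,16}
Q ∪ (Q ∪ P) = {2,4,5,6,7,8,9,10,11,12,13,14,15,16}
(P ∩ R) ∩ (Q ∪ (Q ∪ P)) = {2,5,7,9,11,16}
P ∪ ((P ∩ R) ∩ (Q ∪ (Q ∪ P))) = {2,5,6,7,9,11,12,14,16}

{2,5,6,7,9,11,12,14,16}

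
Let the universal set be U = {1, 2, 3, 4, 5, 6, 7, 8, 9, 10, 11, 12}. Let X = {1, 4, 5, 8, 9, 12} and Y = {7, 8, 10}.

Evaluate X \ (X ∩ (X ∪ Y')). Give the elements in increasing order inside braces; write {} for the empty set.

Y' = {1, 2, 3, 4, 5, 6, 9, 11, 12}
X ∪ Y' = {1, 2, 3, 4, 5, 6, 8, 9, 11, 12}
X ∩ (X ∪ Y') = {1, 4, 5, 8, 9, 12}
X \ (X ∩ (X ∪ Y')) = {}

{}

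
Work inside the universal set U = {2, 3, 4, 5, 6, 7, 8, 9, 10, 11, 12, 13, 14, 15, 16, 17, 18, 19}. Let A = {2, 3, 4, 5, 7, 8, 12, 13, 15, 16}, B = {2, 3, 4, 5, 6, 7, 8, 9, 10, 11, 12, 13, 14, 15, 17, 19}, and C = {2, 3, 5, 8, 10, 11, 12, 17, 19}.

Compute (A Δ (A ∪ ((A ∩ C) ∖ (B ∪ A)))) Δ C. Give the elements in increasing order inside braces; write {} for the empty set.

{2, 3, 5, 8, 10, 11, 12, 17, 19}

A ∩ C = {2, 3, 5, 8, 12}
B ∪ A = {2, 3, 4, 5, 6, 7, 8, 9, 10, 11, 12, 13, 14, 15, 16, 17, 19}
(A ∩ C) ∖ (B ∪ A) = {}
A ∪ ((A ∩ C) ∖ (B ∪ A)) = {2, 3, 4, 5, 7, 8, 12, 13, 15, 16}
A Δ (A ∪ ((A ∩ C) ∖ (B ∪ A))) = {}
(A Δ (A ∪ ((A ∩ C) ∖ (B ∪ A)))) Δ C = {2, 3, 5, 8, 10, 11, 12, 17, 19}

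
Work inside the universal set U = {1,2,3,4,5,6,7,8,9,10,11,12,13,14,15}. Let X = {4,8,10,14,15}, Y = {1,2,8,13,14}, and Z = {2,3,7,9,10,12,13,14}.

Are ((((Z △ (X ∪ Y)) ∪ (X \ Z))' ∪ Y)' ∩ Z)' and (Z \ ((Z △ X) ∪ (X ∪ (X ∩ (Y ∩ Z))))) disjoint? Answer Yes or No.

X ∪ Y = {1,2,4,8,10,13,14,15}
Z △ (X ∪ Y) = {1,3,4,7,8,9,12,15}
X \ Z = {4,8,15}
(Z △ (X ∪ Y)) ∪ (X \ Z) = {1,3,4,7,8,9,12,15}
((Z △ (X ∪ Y)) ∪ (X \ Z))' = {2,5,6,10,11,13,14}
((Z △ (X ∪ Y)) ∪ (X \ Z))' ∪ Y = {1,2,5,6,8,10,11,13,14}
(((Z △ (X ∪ Y)) ∪ (X \ Z))' ∪ Y)' = {3,4,7,9,12,15}
(((Z △ (X ∪ Y)) ∪ (X \ Z))' ∪ Y)' ∩ Z = {3,7,9,12}
((((Z △ (X ∪ Y)) ∪ (X \ Z))' ∪ Y)' ∩ Z)' = {1,2,4,5,6,8,10,11,13,14,15}
Z △ X = {2,3,4,7,8,9,12,13,15}
Y ∩ Z = {2,13,14}
X ∩ (Y ∩ Z) = {14}
X ∪ (X ∩ (Y ∩ Z)) = {4,8,10,14,15}
(Z △ X) ∪ (X ∪ (X ∩ (Y ∩ Z))) = {2,3,4,7,8,9,10,12,13,14,15}
Z \ ((Z △ X) ∪ (X ∪ (X ∩ (Y ∩ Z)))) = {}
{1,2,4,5,6,8,10,11,13,14,15} and {} share no elements.

Yes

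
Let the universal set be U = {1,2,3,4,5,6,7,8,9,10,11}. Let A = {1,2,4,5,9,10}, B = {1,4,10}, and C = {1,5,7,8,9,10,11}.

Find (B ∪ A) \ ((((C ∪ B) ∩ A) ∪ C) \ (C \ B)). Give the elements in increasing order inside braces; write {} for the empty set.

B ∪ A = {1,2,4,5,9,10}
C ∪ B = {1,4,5,7,8,9,10,11}
(C ∪ B) ∩ A = {1,4,5,9,10}
((C ∪ B) ∩ A) ∪ C = {1,4,5,7,8,9,10,11}
C \ B = {5,7,8,9,11}
(((C ∪ B) ∩ A) ∪ C) \ (C \ B) = {1,4,10}
(B ∪ A) \ ((((C ∪ B) ∩ A) ∪ C) \ (C \ B)) = {2,5,9}

{2,5,9}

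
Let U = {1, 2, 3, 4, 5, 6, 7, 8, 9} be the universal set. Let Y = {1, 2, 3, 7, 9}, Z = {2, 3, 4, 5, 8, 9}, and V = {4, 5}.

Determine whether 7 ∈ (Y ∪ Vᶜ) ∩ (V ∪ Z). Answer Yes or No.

No

7 ∉ V, so 7 ∈ Vᶜ
7 ∈ Y and 7 ∈ Vᶜ, so 7 ∈ Y ∪ Vᶜ
7 ∉ V and 7 ∉ Z, so 7 ∉ V ∪ Z
7 ∈ (Y ∪ Vᶜ) and 7 ∉ (V ∪ Z), so 7 ∉ (Y ∪ Vᶜ) ∩ (V ∪ Z)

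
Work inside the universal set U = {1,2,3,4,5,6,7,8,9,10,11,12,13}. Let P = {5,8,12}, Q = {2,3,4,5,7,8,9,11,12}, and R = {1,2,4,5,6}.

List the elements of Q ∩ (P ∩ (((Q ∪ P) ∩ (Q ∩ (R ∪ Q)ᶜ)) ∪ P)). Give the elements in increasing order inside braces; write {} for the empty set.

{5,8,12}

Q ∪ P = {2,3,4,5,7,8,9,11,12}
R ∪ Q = {1,2,3,4,5,6,7,8,9,11,12}
(R ∪ Q)ᶜ = {10,13}
Q ∩ (R ∪ Q)ᶜ = {}
(Q ∪ P) ∩ (Q ∩ (R ∪ Q)ᶜ) = {}
((Q ∪ P) ∩ (Q ∩ (R ∪ Q)ᶜ)) ∪ P = {5,8,12}
P ∩ (((Q ∪ P) ∩ (Q ∩ (R ∪ Q)ᶜ)) ∪ P) = {5,8,12}
Q ∩ (P ∩ (((Q ∪ P) ∩ (Q ∩ (R ∪ Q)ᶜ)) ∪ P)) = {5,8,12}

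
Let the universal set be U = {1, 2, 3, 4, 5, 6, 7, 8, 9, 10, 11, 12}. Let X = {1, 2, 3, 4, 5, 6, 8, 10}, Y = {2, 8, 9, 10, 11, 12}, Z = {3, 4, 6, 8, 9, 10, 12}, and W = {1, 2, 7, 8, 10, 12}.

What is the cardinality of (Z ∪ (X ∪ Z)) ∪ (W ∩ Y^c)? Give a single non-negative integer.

X ∪ Z = {1, 2, 3, 4, 5, 6, 8, 9, 10, 12}
Z ∪ (X ∪ Z) = {1, 2, 3, 4, 5, 6, 8, 9, 10, 12}
Y^c = {1, 3, 4, 5, 6, 7}
W ∩ Y^c = {1, 7}
(Z ∪ (X ∪ Z)) ∪ (W ∩ Y^c) = {1, 2, 3, 4, 5, 6, 7, 8, 9, 10, 12}
|(Z ∪ (X ∪ Z)) ∪ (W ∩ Y^c)| = 11

11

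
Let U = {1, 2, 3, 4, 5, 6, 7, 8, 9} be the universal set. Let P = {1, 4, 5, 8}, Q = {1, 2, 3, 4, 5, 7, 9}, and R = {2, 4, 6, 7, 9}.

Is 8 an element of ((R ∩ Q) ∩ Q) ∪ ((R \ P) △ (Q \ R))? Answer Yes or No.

No

8 ∉ R and 8 ∉ Q, so 8 ∉ R ∩ Q
8 ∉ (R ∩ Q) and 8 ∉ Q, so 8 ∉ (R ∩ Q) ∩ Q
8 ∉ R and 8 ∈ P, so 8 ∉ R \ P
8 ∉ Q and 8 ∉ R, so 8 ∉ Q \ R
8 ∉ (R \ P) and 8 ∉ (Q \ R), so 8 ∉ (R \ P) △ (Q \ R)
8 ∉ ((R ∩ Q) ∩ Q) and 8 ∉ ((R \ P) △ (Q \ R)), so 8 ∉ ((R ∩ Q) ∩ Q) ∪ ((R \ P) △ (Q \ R))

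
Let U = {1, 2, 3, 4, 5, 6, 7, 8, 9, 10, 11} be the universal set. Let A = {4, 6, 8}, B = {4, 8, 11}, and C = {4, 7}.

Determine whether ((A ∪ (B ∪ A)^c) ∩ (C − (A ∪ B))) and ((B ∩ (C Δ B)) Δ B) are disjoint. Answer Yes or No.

B ∪ A = {4, 6, 8, 11}
(B ∪ A)^c = {1, 2, 3, 5, 7, 9, 10}
A ∪ (B ∪ A)^c = {1, 2, 3, 4, 5, 6, 7, 8, 9, 10}
A ∪ B = {4, 6, 8, 11}
C − (A ∪ B) = {7}
(A ∪ (B ∪ A)^c) ∩ (C − (A ∪ B)) = {7}
C Δ B = {7, 8, 11}
B ∩ (C Δ B) = {8, 11}
(B ∩ (C Δ B)) Δ B = {4}
{7} and {4} share no elements.

Yes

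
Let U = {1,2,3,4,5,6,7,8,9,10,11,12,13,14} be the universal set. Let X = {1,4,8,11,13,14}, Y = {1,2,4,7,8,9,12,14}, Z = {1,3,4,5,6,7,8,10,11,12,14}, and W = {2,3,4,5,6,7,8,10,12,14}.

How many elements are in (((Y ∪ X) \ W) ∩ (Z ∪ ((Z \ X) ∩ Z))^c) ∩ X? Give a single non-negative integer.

1

Y ∪ X = {1,2,4,7,8,9,11,12,13,14}
(Y ∪ X) \ W = {1,9,11,13}
Z \ X = {3,5,6,7,10,12}
(Z \ X) ∩ Z = {3,5,6,7,10,12}
Z ∪ ((Z \ X) ∩ Z) = {1,3,4,5,6,7,8,10,11,12,14}
(Z ∪ ((Z \ X) ∩ Z))^c = {2,9,13}
((Y ∪ X) \ W) ∩ (Z ∪ ((Z \ X) ∩ Z))^c = {9,13}
(((Y ∪ X) \ W) ∩ (Z ∪ ((Z \ X) ∩ Z))^c) ∩ X = {13}
|(((Y ∪ X) \ W) ∩ (Z ∪ ((Z \ X) ∩ Z))^c) ∩ X| = 1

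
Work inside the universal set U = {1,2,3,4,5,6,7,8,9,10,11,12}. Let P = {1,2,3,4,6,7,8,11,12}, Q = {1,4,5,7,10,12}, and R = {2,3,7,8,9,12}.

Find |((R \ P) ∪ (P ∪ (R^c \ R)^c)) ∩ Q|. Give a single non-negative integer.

4

R \ P = {9}
R^c = {1,4,5,6,10,11}
R^c \ R = {1,4,5,6,10,11}
(R^c \ R)^c = {2,3,7,8,9,12}
P ∪ (R^c \ R)^c = {1,2,3,4,6,7,8,9,11,12}
(R \ P) ∪ (P ∪ (R^c \ R)^c) = {1,2,3,4,6,7,8,9,11,12}
((R \ P) ∪ (P ∪ (R^c \ R)^c)) ∩ Q = {1,4,7,12}
|((R \ P) ∪ (P ∪ (R^c \ R)^c)) ∩ Q| = 4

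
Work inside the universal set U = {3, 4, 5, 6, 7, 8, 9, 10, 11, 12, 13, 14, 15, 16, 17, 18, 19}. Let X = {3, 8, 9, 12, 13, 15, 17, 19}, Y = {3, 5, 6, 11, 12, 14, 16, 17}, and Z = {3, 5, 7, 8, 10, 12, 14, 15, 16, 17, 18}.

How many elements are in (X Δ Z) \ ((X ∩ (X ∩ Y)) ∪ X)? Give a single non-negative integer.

X Δ Z = {5, 7, 9, 10, 13, 14, 16, 18, 19}
X ∩ Y = {3, 12, 17}
X ∩ (X ∩ Y) = {3, 12, 17}
(X ∩ (X ∩ Y)) ∪ X = {3, 8, 9, 12, 13, 15, 17, 19}
(X Δ Z) \ ((X ∩ (X ∩ Y)) ∪ X) = {5, 7, 10, 14, 16, 18}
|(X Δ Z) \ ((X ∩ (X ∩ Y)) ∪ X)| = 6

6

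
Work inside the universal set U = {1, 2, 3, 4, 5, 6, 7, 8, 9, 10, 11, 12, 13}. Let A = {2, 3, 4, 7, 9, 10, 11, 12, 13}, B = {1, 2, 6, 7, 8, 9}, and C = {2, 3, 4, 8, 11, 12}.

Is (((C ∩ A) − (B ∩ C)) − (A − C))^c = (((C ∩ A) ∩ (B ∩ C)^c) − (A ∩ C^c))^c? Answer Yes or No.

C ∩ A = {2, 3, 4, 11, 12}
B ∩ C = {2, 8}
(C ∩ A) − (B ∩ C) = {3, 4, 11, 12}
A − C = {7, 9, 10, 13}
((C ∩ A) − (B ∩ C)) − (A − C) = {3, 4, 11, 12}
(((C ∩ A) − (B ∩ C)) − (A − C))^c = {1, 2, 5, 6, 7, 8, 9, 10, 13}
(B ∩ C)^c = {1, 3, 4, 5, 6, 7, 9, 10, 11, 12, 13}
(C ∩ A) ∩ (B ∩ C)^c = {3, 4, 11, 12}
C^c = {1, 5, 6, 7, 9, 10, 13}
A ∩ C^c = {7, 9, 10, 13}
((C ∩ A) ∩ (B ∩ C)^c) − (A ∩ C^c) = {3, 4, 11, 12}
(((C ∩ A) ∩ (B ∩ C)^c) − (A ∩ C^c))^c = {1, 2, 5, 6, 7, 8, 9, 10, 13}
Both equal {1, 2, 5, 6, 7, 8, 9, 10, 13}, so (((C ∩ A) − (B ∩ C)) − (A − C))^c = (((C ∩ A) ∩ (B ∩ C)^c) − (A ∩ C^c))^c.

Yes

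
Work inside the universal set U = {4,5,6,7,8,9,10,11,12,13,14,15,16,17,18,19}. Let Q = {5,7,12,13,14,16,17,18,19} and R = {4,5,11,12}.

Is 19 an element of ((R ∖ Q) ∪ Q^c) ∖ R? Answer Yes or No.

19 ∉ R and 19 ∈ Q, so 19 ∉ R ∖ Q
19 ∈ Q, so 19 ∉ Q^c
19 ∉ (R ∖ Q) and 19 ∉ Q^c, so 19 ∉ (R ∖ Q) ∪ Q^c
19 ∉ ((R ∖ Q) ∪ Q^c) and 19 ∉ R, so 19 ∉ ((R ∖ Q) ∪ Q^c) ∖ R

No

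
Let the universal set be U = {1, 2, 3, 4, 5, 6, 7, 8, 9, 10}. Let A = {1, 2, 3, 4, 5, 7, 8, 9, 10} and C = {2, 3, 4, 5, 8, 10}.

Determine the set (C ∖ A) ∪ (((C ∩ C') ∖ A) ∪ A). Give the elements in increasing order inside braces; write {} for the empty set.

{1, 2, 3, 4, 5, 7, 8, 9, 10}

C ∖ A = {}
C' = {1, 6, 7, 9}
C ∩ C' = {}
(C ∩ C') ∖ A = {}
((C ∩ C') ∖ A) ∪ A = {1, 2, 3, 4, 5, 7, 8, 9, 10}
(C ∖ A) ∪ (((C ∩ C') ∖ A) ∪ A) = {1, 2, 3, 4, 5, 7, 8, 9, 10}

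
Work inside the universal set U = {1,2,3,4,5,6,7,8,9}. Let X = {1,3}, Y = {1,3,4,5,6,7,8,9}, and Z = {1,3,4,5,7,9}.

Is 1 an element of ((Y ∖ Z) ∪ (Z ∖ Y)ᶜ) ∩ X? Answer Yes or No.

1 ∈ Y and 1 ∈ Z, so 1 ∉ Y ∖ Z
1 ∈ Z and 1 ∈ Y, so 1 ∉ Z ∖ Y
1 ∈ (Z ∖ Y)ᶜ since 1 ∉ (Z ∖ Y)
1 ∉ (Y ∖ Z) and 1 ∈ (Z ∖ Y)ᶜ, so 1 ∈ (Y ∖ Z) ∪ (Z ∖ Y)ᶜ
1 ∈ ((Y ∖ Z) ∪ (Z ∖ Y)ᶜ) and 1 ∈ X, so 1 ∈ ((Y ∖ Z) ∪ (Z ∖ Y)ᶜ) ∩ X

Yes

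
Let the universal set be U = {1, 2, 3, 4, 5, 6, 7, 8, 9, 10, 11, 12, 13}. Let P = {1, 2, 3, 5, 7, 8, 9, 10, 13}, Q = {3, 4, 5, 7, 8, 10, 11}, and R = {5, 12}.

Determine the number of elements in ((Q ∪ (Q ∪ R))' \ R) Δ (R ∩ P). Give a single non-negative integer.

6

Q ∪ R = {3, 4, 5, 7, 8, 10, 11, 12}
Q ∪ (Q ∪ R) = {3, 4, 5, 7, 8, 10, 11, 12}
(Q ∪ (Q ∪ R))' = {1, 2, 6, 9, 13}
(Q ∪ (Q ∪ R))' \ R = {1, 2, 6, 9, 13}
R ∩ P = {5}
((Q ∪ (Q ∪ R))' \ R) Δ (R ∩ P) = {1, 2, 5, 6, 9, 13}
|((Q ∪ (Q ∪ R))' \ R) Δ (R ∩ P)| = 6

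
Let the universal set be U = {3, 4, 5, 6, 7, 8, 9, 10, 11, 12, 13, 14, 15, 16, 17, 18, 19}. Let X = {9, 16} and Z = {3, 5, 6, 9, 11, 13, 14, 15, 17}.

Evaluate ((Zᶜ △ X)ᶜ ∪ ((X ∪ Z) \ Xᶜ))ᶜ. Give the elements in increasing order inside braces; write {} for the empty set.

Zᶜ = {4, 7, 8, 10, 12, 16, 18, 19}
Zᶜ △ X = {4, 7, 8, 9, 10, 12, 18, 19}
(Zᶜ △ X)ᶜ = {3, 5, 6, 11, 13, 14, 15, 16, 17}
X ∪ Z = {3, 5, 6, 9, 11, 13, 14, 15, 16, 17}
Xᶜ = {3, 4, 5, 6, 7, 8, 10, 11, 12, 13, 14, 15, 17, 18, 19}
(X ∪ Z) \ Xᶜ = {9, 16}
(Zᶜ △ X)ᶜ ∪ ((X ∪ Z) \ Xᶜ) = {3, 5, 6, 9, 11, 13, 14, 15, 16, 17}
((Zᶜ △ X)ᶜ ∪ ((X ∪ Z) \ Xᶜ))ᶜ = {4, 7, 8, 10, 12, 18, 19}

{4, 7, 8, 10, 12, 18, 19}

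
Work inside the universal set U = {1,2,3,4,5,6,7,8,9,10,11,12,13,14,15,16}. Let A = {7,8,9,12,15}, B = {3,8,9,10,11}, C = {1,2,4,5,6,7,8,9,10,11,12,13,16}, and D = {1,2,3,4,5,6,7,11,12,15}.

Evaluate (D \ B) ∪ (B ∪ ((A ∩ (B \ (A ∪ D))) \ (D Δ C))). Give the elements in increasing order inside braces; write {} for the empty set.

D \ B = {1,2,4,5,6,7,12,15}
A ∪ D = {1,2,3,4,5,6,7,8,9,11,12,15}
B \ (A ∪ D) = {10}
A ∩ (B \ (A ∪ D)) = {}
D Δ C = {3,8,9,10,13,15,16}
(A ∩ (B \ (A ∪ D))) \ (D Δ C) = {}
B ∪ ((A ∩ (B \ (A ∪ D))) \ (D Δ C)) = {3,8,9,10,11}
(D \ B) ∪ (B ∪ ((A ∩ (B \ (A ∪ D))) \ (D Δ C))) = {1,2,3,4,5,6,7,8,9,10,11,12,15}

{1,2,3,4,5,6,7,8,9,10,11,12,15}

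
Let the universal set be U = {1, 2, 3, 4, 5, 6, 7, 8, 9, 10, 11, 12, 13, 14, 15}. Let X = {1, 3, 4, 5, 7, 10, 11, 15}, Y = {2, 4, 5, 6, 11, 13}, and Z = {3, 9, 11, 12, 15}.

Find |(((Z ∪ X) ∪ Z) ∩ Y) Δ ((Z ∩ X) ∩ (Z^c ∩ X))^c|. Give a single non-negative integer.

12

Z ∪ X = {1, 3, 4, 5, 7, 9, 10, 11, 12, 15}
(Z ∪ X) ∪ Z = {1, 3, 4, 5, 7, 9, 10, 11, 12, 15}
((Z ∪ X) ∪ Z) ∩ Y = {4, 5, 11}
Z ∩ X = {3, 11, 15}
Z^c = {1, 2, 4, 5, 6, 7, 8, 10, 13, 14}
Z^c ∩ X = {1, 4, 5, 7, 10}
(Z ∩ X) ∩ (Z^c ∩ X) = {}
((Z ∩ X) ∩ (Z^c ∩ X))^c = {1, 2, 3, 4, 5, 6, 7, 8, 9, 10, 11, 12, 13, 14, 15}
(((Z ∪ X) ∪ Z) ∩ Y) Δ ((Z ∩ X) ∩ (Z^c ∩ X))^c = {1, 2, 3, 6, 7, 8, 9, 10, 12, 13, 14, 15}
|(((Z ∪ X) ∪ Z) ∩ Y) Δ ((Z ∩ X) ∩ (Z^c ∩ X))^c| = 12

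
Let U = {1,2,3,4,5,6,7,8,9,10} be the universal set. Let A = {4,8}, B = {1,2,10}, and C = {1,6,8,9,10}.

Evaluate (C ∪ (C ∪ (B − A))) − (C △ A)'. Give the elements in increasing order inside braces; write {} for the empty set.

B − A = {1,2,10}
C ∪ (B − A) = {1,2,6,8,9,10}
C ∪ (C ∪ (B − A)) = {1,2,6,8,9,10}
C △ A = {1,4,6,9,10}
(C △ A)' = {2,3,5,7,8}
(C ∪ (C ∪ (B − A))) − (C △ A)' = {1,6,9,10}

{1,6,9,10}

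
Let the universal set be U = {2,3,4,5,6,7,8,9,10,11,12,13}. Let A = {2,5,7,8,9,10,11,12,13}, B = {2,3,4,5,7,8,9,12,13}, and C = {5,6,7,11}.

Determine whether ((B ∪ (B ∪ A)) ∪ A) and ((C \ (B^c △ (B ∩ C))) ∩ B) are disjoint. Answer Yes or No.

Yes

B ∪ A = {2,3,4,5,7,8,9,10,11,12,13}
B ∪ (B ∪ A) = {2,3,4,5,7,8,9,10,11,12,13}
(B ∪ (B ∪ A)) ∪ A = {2,3,4,5,7,8,9,10,11,12,13}
B^c = {6,10,11}
B ∩ C = {5,7}
B^c △ (B ∩ C) = {5,6,7,10,11}
C \ (B^c △ (B ∩ C)) = {}
(C \ (B^c △ (B ∩ C))) ∩ B = {}
{2,3,4,5,7,8,9,10,11,12,13} and {} share no elements.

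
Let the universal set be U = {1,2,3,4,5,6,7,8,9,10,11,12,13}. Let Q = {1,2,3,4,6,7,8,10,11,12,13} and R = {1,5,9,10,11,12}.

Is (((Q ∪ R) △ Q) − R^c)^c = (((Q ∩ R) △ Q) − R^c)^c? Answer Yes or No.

Q ∪ R = {1,2,3,4,5,6,7,8,9,10,11,12,13}
(Q ∪ R) △ Q = {5,9}
R^c = {2,3,4,6,7,8,13}
((Q ∪ R) △ Q) − R^c = {5,9}
(((Q ∪ R) △ Q) − R^c)^c = {1,2,3,4,6,7,8,10,11,12,13}
Q ∩ R = {1,10,11,12}
(Q ∩ R) △ Q = {2,3,4,6,7,8,13}
((Q ∩ R) △ Q) − R^c = {}
(((Q ∩ R) △ Q) − R^c)^c = {1,2,3,4,5,6,7,8,9,10,11,12,13}
5 ∈ (((Q ∩ R) △ Q) − R^c)^c but 5 ∉ (((Q ∪ R) △ Q) − R^c)^c, so they differ.

No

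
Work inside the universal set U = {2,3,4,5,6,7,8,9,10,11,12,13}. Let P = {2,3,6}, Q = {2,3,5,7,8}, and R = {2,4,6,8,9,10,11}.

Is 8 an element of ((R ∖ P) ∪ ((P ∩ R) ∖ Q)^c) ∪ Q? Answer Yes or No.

Yes

8 ∈ R and 8 ∉ P, so 8 ∈ R ∖ P
8 ∉ P and 8 ∈ R, so 8 ∉ P ∩ R
8 ∉ (P ∩ R) and 8 ∈ Q, so 8 ∉ (P ∩ R) ∖ Q
8 ∈ ((P ∩ R) ∖ Q)^c since 8 ∉ ((P ∩ R) ∖ Q)
8 ∈ (R ∖ P) and 8 ∈ ((P ∩ R) ∖ Q)^c, so 8 ∈ (R ∖ P) ∪ ((P ∩ R) ∖ Q)^c
8 ∈ ((R ∖ P) ∪ ((P ∩ R) ∖ Q)^c) and 8 ∈ Q, so 8 ∈ ((R ∖ P) ∪ ((P ∩ R) ∖ Q)^c) ∪ Q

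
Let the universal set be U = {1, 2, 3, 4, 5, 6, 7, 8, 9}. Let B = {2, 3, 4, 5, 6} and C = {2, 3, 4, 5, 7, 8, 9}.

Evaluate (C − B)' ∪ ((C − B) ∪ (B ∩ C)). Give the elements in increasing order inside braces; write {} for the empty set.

C − B = {7, 8, 9}
(C − B)' = {1, 2, 3, 4, 5, 6}
B ∩ C = {2, 3, 4, 5}
(C − B) ∪ (B ∩ C) = {2, 3, 4, 5, 7, 8, 9}
(C − B)' ∪ ((C − B) ∪ (B ∩ C)) = {1, 2, 3, 4, 5, 6, 7, 8, 9}

{1, 2, 3, 4, 5, 6, 7, 8, 9}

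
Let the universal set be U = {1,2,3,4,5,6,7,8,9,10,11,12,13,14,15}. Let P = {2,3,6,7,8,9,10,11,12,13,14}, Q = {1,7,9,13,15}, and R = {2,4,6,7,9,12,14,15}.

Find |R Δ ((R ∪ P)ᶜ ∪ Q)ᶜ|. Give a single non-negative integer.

7

R ∪ P = {2,3,4,6,7,8,9,10,11,12,13,14,15}
(R ∪ P)ᶜ = {1,5}
(R ∪ P)ᶜ ∪ Q = {1,5,7,9,13,15}
((R ∪ P)ᶜ ∪ Q)ᶜ = {2,3,4,6,8,10,11,12,14}
R Δ ((R ∪ P)ᶜ ∪ Q)ᶜ = {3,7,8,9,10,11,15}
|R Δ ((R ∪ P)ᶜ ∪ Q)ᶜ| = 7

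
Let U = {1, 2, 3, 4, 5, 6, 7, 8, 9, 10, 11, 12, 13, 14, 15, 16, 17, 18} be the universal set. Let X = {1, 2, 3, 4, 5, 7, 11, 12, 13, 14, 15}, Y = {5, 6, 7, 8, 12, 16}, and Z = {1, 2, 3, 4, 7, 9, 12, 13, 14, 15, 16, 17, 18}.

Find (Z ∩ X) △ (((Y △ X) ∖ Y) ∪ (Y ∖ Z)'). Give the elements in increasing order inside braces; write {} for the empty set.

Z ∩ X = {1, 2, 3, 4, 7, 12, 13, 14, 15}
Y △ X = {1, 2, 3, 4, 6, 8, 11, 13, 14, 15, 16}
(Y △ X) ∖ Y = {1, 2, 3, 4, 11, 13, 14, 15}
Y ∖ Z = {5, 6, 8}
(Y ∖ Z)' = {1, 2, 3, 4, 7, 9, 10, 11, 12, 13, 14, 15, 16, 17, 18}
((Y △ X) ∖ Y) ∪ (Y ∖ Z)' = {1, 2, 3, 4, 7, 9, 10, 11, 12, 13, 14, 15, 16, 17, 18}
(Z ∩ X) △ (((Y △ X) ∖ Y) ∪ (Y ∖ Z)') = {9, 10, 11, 16, 17, 18}

{9, 10, 11, 16, 17, 18}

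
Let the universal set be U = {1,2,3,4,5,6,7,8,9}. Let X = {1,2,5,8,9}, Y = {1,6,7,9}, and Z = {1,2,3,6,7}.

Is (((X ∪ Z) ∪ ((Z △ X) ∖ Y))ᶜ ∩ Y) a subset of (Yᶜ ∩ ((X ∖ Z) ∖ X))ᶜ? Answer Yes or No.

X ∪ Z = {1,2,3,5,6,7,8,9}
Z △ X = {3,5,6,7,8,9}
(Z △ X) ∖ Y = {3,5,8}
(X ∪ Z) ∪ ((Z △ X) ∖ Y) = {1,2,3,5,6,7,8,9}
((X ∪ Z) ∪ ((Z △ X) ∖ Y))ᶜ = {4}
((X ∪ Z) ∪ ((Z △ X) ∖ Y))ᶜ ∩ Y = {}
Yᶜ = {2,3,4,5,8}
X ∖ Z = {5,8,9}
(X ∖ Z) ∖ X = {}
Yᶜ ∩ ((X ∖ Z) ∖ X) = {}
(Yᶜ ∩ ((X ∖ Z) ∖ X))ᶜ = {1,2,3,4,5,6,7,8,9}
Every element of {} is in {1,2,3,4,5,6,7,8,9}, so ((X ∪ Z) ∪ ((Z △ X) ∖ Y))ᶜ ∩ Y ⊆ (Yᶜ ∩ ((X ∖ Z) ∖ X))ᶜ.

Yes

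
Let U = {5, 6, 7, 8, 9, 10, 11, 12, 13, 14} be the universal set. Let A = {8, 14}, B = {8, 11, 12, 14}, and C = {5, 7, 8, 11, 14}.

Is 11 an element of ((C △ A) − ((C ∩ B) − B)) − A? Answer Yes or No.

11 ∈ C and 11 ∉ A, so 11 ∈ C △ A
11 ∈ C and 11 ∈ B, so 11 ∈ C ∩ B
11 ∈ (C ∩ B) and 11 ∈ B, so 11 ∉ (C ∩ B) − B
11 ∈ (C △ A) and 11 ∉ ((C ∩ B) − B), so 11 ∈ (C △ A) − ((C ∩ B) − B)
11 ∈ ((C △ A) − ((C ∩ B) − B)) and 11 ∉ A, so 11 ∈ ((C △ A) − ((C ∩ B) − B)) − A

Yes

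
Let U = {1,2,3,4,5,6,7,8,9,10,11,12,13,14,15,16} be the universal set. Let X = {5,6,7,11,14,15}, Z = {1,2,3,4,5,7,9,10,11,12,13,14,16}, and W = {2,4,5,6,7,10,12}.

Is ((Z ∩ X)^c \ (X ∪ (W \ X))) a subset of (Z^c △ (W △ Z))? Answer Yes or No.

Z ∩ X = {5,7,11,14}
(Z ∩ X)^c = {1,2,3,4,6,8,9,10,12,13,15,16}
W \ X = {2,4,10,12}
X ∪ (W \ X) = {2,4,5,6,7,10,11,12,14,15}
(Z ∩ X)^c \ (X ∪ (W \ X)) = {1,3,8,9,13,16}
Z^c = {6,8,15}
W △ Z = {1,3,6,9,11,13,14,16}
Z^c △ (W △ Z) = {1,3,8,9,11,13,14,15,16}
Every element of {1,3,8,9,13,16} is in {1,3,8,9,11,13,14,15,16}, so (Z ∩ X)^c \ (X ∪ (W \ X)) ⊆ Z^c △ (W △ Z).

Yes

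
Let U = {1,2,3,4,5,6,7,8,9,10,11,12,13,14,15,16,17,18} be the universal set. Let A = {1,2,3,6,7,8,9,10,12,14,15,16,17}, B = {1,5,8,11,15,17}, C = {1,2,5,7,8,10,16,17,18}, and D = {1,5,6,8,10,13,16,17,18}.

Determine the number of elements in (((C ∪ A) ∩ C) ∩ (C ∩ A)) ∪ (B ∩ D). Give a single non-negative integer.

8

C ∪ A = {1,2,3,5,6,7,8,9,10,12,14,15,16,17,18}
(C ∪ A) ∩ C = {1,2,5,7,8,10,16,17,18}
C ∩ A = {1,2,7,8,10,16,17}
((C ∪ A) ∩ C) ∩ (C ∩ A) = {1,2,7,8,10,16,17}
B ∩ D = {1,5,8,17}
(((C ∪ A) ∩ C) ∩ (C ∩ A)) ∪ (B ∩ D) = {1,2,5,7,8,10,16,17}
|(((C ∪ A) ∩ C) ∩ (C ∩ A)) ∪ (B ∩ D)| = 8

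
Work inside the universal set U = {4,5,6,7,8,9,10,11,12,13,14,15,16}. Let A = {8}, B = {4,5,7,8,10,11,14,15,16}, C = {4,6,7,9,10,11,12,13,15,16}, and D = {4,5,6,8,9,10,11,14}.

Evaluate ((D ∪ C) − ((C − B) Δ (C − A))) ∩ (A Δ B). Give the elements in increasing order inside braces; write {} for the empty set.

{5,14}

D ∪ C = {4,5,6,7,8,9,10,11,12,13,14,15,16}
C − B = {6,9,12,13}
C − A = {4,6,7,9,10,11,12,13,15,16}
(C − B) Δ (C − A) = {4,7,10,11,15,16}
(D ∪ C) − ((C − B) Δ (C − A)) = {5,6,8,9,12,13,14}
A Δ B = {4,5,7,10,11,14,15,16}
((D ∪ C) − ((C − B) Δ (C − A))) ∩ (A Δ B) = {5,14}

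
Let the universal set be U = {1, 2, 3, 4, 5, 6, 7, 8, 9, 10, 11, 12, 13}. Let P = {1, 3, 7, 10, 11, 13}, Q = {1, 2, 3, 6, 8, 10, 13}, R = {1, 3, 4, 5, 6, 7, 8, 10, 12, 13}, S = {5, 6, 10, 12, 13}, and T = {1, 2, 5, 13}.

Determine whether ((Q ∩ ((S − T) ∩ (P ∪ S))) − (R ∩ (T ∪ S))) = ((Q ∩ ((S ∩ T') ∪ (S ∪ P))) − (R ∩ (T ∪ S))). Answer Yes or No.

S − T = {6, 10, 12}
P ∪ S = {1, 3, 5, 6, 7, 10, 11, 12, 13}
(S − T) ∩ (P ∪ S) = {6, 10, 12}
Q ∩ ((S − T) ∩ (P ∪ S)) = {6, 10}
T ∪ S = {1, 2, 5, 6, 10, 12, 13}
R ∩ (T ∪ S) = {1, 5, 6, 10, 12, 13}
(Q ∩ ((S − T) ∩ (P ∪ S))) − (R ∩ (T ∪ S)) = {}
T' = {3, 4, 6, 7, 8, 9, 10, 11, 12}
S ∩ T' = {6, 10, 12}
S ∪ P = {1, 3, 5, 6, 7, 10, 11, 12, 13}
(S ∩ T') ∪ (S ∪ P) = {1, 3, 5, 6, 7, 10, 11, 12, 13}
Q ∩ ((S ∩ T') ∪ (S ∪ P)) = {1, 3, 6, 10, 13}
(Q ∩ ((S ∩ T') ∪ (S ∪ P))) − (R ∩ (T ∪ S)) = {3}
3 ∈ (Q ∩ ((S ∩ T') ∪ (S ∪ P))) − (R ∩ (T ∪ S)) but 3 ∉ (Q ∩ ((S − T) ∩ (P ∪ S))) − (R ∩ (T ∪ S)), so they differ.

No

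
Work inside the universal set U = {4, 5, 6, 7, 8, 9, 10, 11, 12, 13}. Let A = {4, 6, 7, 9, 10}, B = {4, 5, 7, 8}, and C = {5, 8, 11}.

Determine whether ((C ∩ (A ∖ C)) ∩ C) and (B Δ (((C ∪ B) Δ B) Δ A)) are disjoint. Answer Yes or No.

Yes

A ∖ C = {4, 6, 7, 9, 10}
C ∩ (A ∖ C) = {}
(C ∩ (A ∖ C)) ∩ C = {}
C ∪ B = {4, 5, 7, 8, 11}
(C ∪ B) Δ B = {11}
((C ∪ B) Δ B) Δ A = {4, 6, 7, 9, 10, 11}
B Δ (((C ∪ B) Δ B) Δ A) = {5, 6, 8, 9, 10, 11}
{} and {5, 6, 8, 9, 10, 11} share no elements.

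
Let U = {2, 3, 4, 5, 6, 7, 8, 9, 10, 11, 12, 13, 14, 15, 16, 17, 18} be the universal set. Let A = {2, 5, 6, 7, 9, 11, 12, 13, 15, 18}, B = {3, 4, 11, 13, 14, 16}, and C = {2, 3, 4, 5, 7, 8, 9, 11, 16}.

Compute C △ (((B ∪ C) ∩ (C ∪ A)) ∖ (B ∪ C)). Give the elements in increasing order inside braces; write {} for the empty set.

{2, 3, 4, 5, 7, 8, 9, 11, 16}

B ∪ C = {2, 3, 4, 5, 7, 8, 9, 11, 13, 14, 16}
C ∪ A = {2, 3, 4, 5, 6, 7, 8, 9, 11, 12, 13, 15, 16, 18}
(B ∪ C) ∩ (C ∪ A) = {2, 3, 4, 5, 7, 8, 9, 11, 13, 16}
((B ∪ C) ∩ (C ∪ A)) ∖ (B ∪ C) = {}
C △ (((B ∪ C) ∩ (C ∪ A)) ∖ (B ∪ C)) = {2, 3, 4, 5, 7, 8, 9, 11, 16}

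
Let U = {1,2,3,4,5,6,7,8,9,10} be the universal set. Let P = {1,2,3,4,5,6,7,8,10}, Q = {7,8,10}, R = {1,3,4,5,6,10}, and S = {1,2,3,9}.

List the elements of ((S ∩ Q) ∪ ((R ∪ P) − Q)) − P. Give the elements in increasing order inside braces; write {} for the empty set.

S ∩ Q = {}
R ∪ P = {1,2,3,4,5,6,7,8,10}
(R ∪ P) − Q = {1,2,3,4,5,6}
(S ∩ Q) ∪ ((R ∪ P) − Q) = {1,2,3,4,5,6}
((S ∩ Q) ∪ ((R ∪ P) − Q)) − P = {}

{}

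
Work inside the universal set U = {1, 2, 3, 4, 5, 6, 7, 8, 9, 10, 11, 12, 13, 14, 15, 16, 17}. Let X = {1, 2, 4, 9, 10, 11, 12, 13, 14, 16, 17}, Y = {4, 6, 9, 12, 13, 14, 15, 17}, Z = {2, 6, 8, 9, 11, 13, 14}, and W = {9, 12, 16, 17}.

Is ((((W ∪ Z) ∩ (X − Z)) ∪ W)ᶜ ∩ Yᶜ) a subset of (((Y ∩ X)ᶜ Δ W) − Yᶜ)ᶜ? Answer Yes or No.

Yes

W ∪ Z = {2, 6, 8, 9, 11, 12, 13, 14, 16, 17}
X − Z = {1, 4, 10, 12, 16, 17}
(W ∪ Z) ∩ (X − Z) = {12, 16, 17}
((W ∪ Z) ∩ (X − Z)) ∪ W = {9, 12, 16, 17}
(((W ∪ Z) ∩ (X − Z)) ∪ W)ᶜ = {1, 2, 3, 4, 5, 6, 7, 8, 10, 11, 13, 14, 15}
Yᶜ = {1, 2, 3, 5, 7, 8, 10, 11, 16}
(((W ∪ Z) ∩ (X − Z)) ∪ W)ᶜ ∩ Yᶜ = {1, 2, 3, 5, 7, 8, 10, 11}
Y ∩ X = {4, 9, 12, 13, 14, 17}
(Y ∩ X)ᶜ = {1, 2, 3, 5, 6, 7, 8, 10, 11, 15, 16}
(Y ∩ X)ᶜ Δ W = {1, 2, 3, 5, 6, 7, 8, 9, 10, 11, 12, 15, 17}
((Y ∩ X)ᶜ Δ W) − Yᶜ = {6, 9, 12, 15, 17}
(((Y ∩ X)ᶜ Δ W) − Yᶜ)ᶜ = {1, 2, 3, 4, 5, 7, 8, 10, 11, 13, 14, 16}
Every element of {1, 2, 3, 5, 7, 8, 10, 11} is in {1, 2, 3, 4, 5, 7, 8, 10, 11, 13, 14, 16}, so (((W ∪ Z) ∩ (X − Z)) ∪ W)ᶜ ∩ Yᶜ ⊆ (((Y ∩ X)ᶜ Δ W) − Yᶜ)ᶜ.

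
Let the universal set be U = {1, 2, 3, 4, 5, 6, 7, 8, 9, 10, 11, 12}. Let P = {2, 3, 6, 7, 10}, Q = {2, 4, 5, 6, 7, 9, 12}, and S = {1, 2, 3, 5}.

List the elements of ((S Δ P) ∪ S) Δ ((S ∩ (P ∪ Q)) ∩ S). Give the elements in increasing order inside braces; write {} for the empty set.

S Δ P = {1, 5, 6, 7, 10}
(S Δ P) ∪ S = {1, 2, 3, 5, 6, 7, 10}
P ∪ Q = {2, 3, 4, 5, 6, 7, 9, 10, 12}
S ∩ (P ∪ Q) = {2, 3, 5}
(S ∩ (P ∪ Q)) ∩ S = {2, 3, 5}
((S Δ P) ∪ S) Δ ((S ∩ (P ∪ Q)) ∩ S) = {1, 6, 7, 10}

{1, 6, 7, 10}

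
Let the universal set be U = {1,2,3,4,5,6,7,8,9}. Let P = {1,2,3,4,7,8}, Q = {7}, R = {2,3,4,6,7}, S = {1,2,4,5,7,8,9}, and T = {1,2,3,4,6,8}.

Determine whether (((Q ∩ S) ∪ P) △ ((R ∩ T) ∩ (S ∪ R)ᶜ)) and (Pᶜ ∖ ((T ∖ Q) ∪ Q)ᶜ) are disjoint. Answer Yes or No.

Q ∩ S = {7}
(Q ∩ S) ∪ P = {1,2,3,4,7,8}
R ∩ T = {2,3,4,6}
S ∪ R = {1,2,3,4,5,6,7,8,9}
(S ∪ R)ᶜ = {}
(R ∩ T) ∩ (S ∪ R)ᶜ = {}
((Q ∩ S) ∪ P) △ ((R ∩ T) ∩ (S ∪ R)ᶜ) = {1,2,3,4,7,8}
Pᶜ = {5,6,9}
T ∖ Q = {1,2,3,4,6,8}
(T ∖ Q) ∪ Q = {1,2,3,4,6,7,8}
((T ∖ Q) ∪ Q)ᶜ = {5,9}
Pᶜ ∖ ((T ∖ Q) ∪ Q)ᶜ = {6}
{1,2,3,4,7,8} and {6} share no elements.

Yes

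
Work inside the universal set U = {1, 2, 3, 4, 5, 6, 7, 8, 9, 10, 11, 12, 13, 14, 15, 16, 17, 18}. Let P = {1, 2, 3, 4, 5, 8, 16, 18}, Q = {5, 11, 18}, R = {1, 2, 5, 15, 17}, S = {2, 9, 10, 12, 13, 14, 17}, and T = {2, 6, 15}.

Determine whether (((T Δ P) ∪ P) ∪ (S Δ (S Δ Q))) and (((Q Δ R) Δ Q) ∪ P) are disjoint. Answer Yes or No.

T Δ P = {1, 3, 4, 5, 6, 8, 15, 16, 18}
(T Δ P) ∪ P = {1, 2, 3, 4, 5, 6, 8, 15, 16, 18}
S Δ Q = {2, 5, 9, 10, 11, 12, 13, 14, 17, 18}
S Δ (S Δ Q) = {5, 11, 18}
((T Δ P) ∪ P) ∪ (S Δ (S Δ Q)) = {1, 2, 3, 4, 5, 6, 8, 11, 15, 16, 18}
Q Δ R = {1, 2, 11, 15, 17, 18}
(Q Δ R) Δ Q = {1, 2, 5, 15, 17}
((Q Δ R) Δ Q) ∪ P = {1, 2, 3, 4, 5, 8, 15, 16, 17, 18}
1 lies in both, so they are not disjoint.

No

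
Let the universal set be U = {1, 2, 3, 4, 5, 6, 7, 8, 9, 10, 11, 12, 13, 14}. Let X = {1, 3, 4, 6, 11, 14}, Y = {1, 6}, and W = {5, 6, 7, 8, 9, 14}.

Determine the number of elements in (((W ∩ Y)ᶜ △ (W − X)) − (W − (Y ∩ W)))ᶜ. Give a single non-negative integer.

W ∩ Y = {6}
(W ∩ Y)ᶜ = {1, 2, 3, 4, 5, 7, 8, 9, 10, 11, 12, 13, 14}
W − X = {5, 7, 8, 9}
(W ∩ Y)ᶜ △ (W − X) = {1, 2, 3, 4, 10, 11, 12, 13, 14}
Y ∩ W = {6}
W − (Y ∩ W) = {5, 7, 8, 9, 14}
((W ∩ Y)ᶜ △ (W − X)) − (W − (Y ∩ W)) = {1, 2, 3, 4, 10, 11, 12, 13}
(((W ∩ Y)ᶜ △ (W − X)) − (W − (Y ∩ W)))ᶜ = {5, 6, 7, 8, 9, 14}
|(((W ∩ Y)ᶜ △ (W − X)) − (W − (Y ∩ W)))ᶜ| = 6

6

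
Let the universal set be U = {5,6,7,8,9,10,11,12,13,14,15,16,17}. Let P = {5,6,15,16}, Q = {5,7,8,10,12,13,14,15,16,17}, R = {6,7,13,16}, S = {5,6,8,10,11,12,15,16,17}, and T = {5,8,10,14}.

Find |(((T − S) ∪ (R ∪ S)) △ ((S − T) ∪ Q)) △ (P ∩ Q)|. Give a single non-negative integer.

T − S = {14}
R ∪ S = {5,6,7,8,10,11,12,13,15,16,17}
(T − S) ∪ (R ∪ S) = {5,6,7,8,10,11,12,13,14,15,16,17}
S − T = {6,11,12,15,16,17}
(S − T) ∪ Q = {5,6,7,8,10,11,12,13,14,15,16,17}
((T − S) ∪ (R ∪ S)) △ ((S − T) ∪ Q) = {}
P ∩ Q = {5,15,16}
(((T − S) ∪ (R ∪ S)) △ ((S − T) ∪ Q)) △ (P ∩ Q) = {5,15,16}
|(((T − S) ∪ (R ∪ S)) △ ((S − T) ∪ Q)) △ (P ∩ Q)| = 3

3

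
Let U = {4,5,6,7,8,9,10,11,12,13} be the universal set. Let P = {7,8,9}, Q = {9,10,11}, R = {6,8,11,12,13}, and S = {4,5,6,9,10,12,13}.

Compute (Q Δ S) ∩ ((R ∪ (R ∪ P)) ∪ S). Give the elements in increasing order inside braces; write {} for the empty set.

{4,5,6,11,12,13}

Q Δ S = {4,5,6,11,12,13}
R ∪ P = {6,7,8,9,11,12,13}
R ∪ (R ∪ P) = {6,7,8,9,11,12,13}
(R ∪ (R ∪ P)) ∪ S = {4,5,6,7,8,9,10,11,12,13}
(Q Δ S) ∩ ((R ∪ (R ∪ P)) ∪ S) = {4,5,6,11,12,13}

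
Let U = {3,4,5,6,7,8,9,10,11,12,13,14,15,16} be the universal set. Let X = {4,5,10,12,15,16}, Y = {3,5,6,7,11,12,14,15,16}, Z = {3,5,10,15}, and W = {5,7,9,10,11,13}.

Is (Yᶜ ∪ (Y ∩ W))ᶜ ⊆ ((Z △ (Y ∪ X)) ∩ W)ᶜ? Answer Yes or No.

Yᶜ = {4,8,9,10,13}
Y ∩ W = {5,7,11}
Yᶜ ∪ (Y ∩ W) = {4,5,7,8,9,10,11,13}
(Yᶜ ∪ (Y ∩ W))ᶜ = {3,6,12,14,15,16}
Y ∪ X = {3,4,5,6,7,10,11,12,14,15,16}
Z △ (Y ∪ X) = {4,6,7,11,12,14,16}
(Z △ (Y ∪ X)) ∩ W = {7,11}
((Z △ (Y ∪ X)) ∩ W)ᶜ = {3,4,5,6,8,9,10,12,13,14,15,16}
Every element of {3,6,12,14,15,16} is in {3,4,5,6,8,9,10,12,13,14,15,16}, so (Yᶜ ∪ (Y ∩ W))ᶜ ⊆ ((Z △ (Y ∪ X)) ∩ W)ᶜ.

Yes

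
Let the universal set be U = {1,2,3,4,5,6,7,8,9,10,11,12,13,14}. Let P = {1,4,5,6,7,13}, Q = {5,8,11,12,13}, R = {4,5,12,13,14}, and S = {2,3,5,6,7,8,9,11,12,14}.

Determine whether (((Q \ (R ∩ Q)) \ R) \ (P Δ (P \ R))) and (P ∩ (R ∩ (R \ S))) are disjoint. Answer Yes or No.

R ∩ Q = {5,12,13}
Q \ (R ∩ Q) = {8,11}
(Q \ (R ∩ Q)) \ R = {8,11}
P \ R = {1,6,7}
P Δ (P \ R) = {4,5,13}
((Q \ (R ∩ Q)) \ R) \ (P Δ (P \ R)) = {8,11}
R \ S = {4,13}
R ∩ (R \ S) = {4,13}
P ∩ (R ∩ (R \ S)) = {4,13}
{8,11} and {4,13} share no elements.

Yes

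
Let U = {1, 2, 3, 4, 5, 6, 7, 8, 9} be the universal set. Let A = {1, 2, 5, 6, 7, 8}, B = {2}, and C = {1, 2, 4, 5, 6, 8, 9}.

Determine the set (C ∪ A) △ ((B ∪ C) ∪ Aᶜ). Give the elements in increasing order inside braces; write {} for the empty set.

{3, 7}

C ∪ A = {1, 2, 4, 5, 6, 7, 8, 9}
B ∪ C = {1, 2, 4, 5, 6, 8, 9}
Aᶜ = {3, 4, 9}
(B ∪ C) ∪ Aᶜ = {1, 2, 3, 4, 5, 6, 8, 9}
(C ∪ A) △ ((B ∪ C) ∪ Aᶜ) = {3, 7}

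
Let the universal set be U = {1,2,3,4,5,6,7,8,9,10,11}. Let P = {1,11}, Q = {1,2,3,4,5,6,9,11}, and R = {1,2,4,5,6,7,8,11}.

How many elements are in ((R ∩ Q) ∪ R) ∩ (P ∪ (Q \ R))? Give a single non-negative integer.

2

R ∩ Q = {1,2,4,5,6,11}
(R ∩ Q) ∪ R = {1,2,4,5,6,7,8,11}
Q \ R = {3,9}
P ∪ (Q \ R) = {1,3,9,11}
((R ∩ Q) ∪ R) ∩ (P ∪ (Q \ R)) = {1,11}
|((R ∩ Q) ∪ R) ∩ (P ∪ (Q \ R))| = 2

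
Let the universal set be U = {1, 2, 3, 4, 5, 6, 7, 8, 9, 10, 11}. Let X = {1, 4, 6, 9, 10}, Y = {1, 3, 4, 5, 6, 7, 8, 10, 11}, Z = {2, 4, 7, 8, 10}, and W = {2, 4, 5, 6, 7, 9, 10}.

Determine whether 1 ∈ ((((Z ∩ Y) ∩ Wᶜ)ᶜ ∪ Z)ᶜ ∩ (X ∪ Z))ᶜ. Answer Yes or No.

1 ∉ Z and 1 ∈ Y, so 1 ∉ Z ∩ Y
1 ∉ W, so 1 ∈ Wᶜ
1 ∉ (Z ∩ Y) and 1 ∈ Wᶜ, so 1 ∉ (Z ∩ Y) ∩ Wᶜ
1 ∈ ((Z ∩ Y) ∩ Wᶜ)ᶜ since 1 ∉ ((Z ∩ Y) ∩ Wᶜ)
1 ∈ ((Z ∩ Y) ∩ Wᶜ)ᶜ and 1 ∉ Z, so 1 ∈ ((Z ∩ Y) ∩ Wᶜ)ᶜ ∪ Z
1 ∉ (((Z ∩ Y) ∩ Wᶜ)ᶜ ∪ Z)ᶜ since 1 ∈ (((Z ∩ Y) ∩ Wᶜ)ᶜ ∪ Z)
1 ∈ X and 1 ∉ Z, so 1 ∈ X ∪ Z
1 ∉ (((Z ∩ Y) ∩ Wᶜ)ᶜ ∪ Z)ᶜ and 1 ∈ (X ∪ Z), so 1 ∉ (((Z ∩ Y) ∩ Wᶜ)ᶜ ∪ Z)ᶜ ∩ (X ∪ Z)
1 ∈ ((((Z ∩ Y) ∩ Wᶜ)ᶜ ∪ Z)ᶜ ∩ (X ∪ Z))ᶜ since 1 ∉ ((((Z ∩ Y) ∩ Wᶜ)ᶜ ∪ Z)ᶜ ∩ (X ∪ Z))

Yes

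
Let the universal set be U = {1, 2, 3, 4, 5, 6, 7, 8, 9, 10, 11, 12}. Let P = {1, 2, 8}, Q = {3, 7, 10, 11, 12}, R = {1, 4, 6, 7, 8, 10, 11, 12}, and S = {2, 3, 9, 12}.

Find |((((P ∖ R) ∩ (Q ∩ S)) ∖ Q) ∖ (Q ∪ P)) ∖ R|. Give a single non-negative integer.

0

P ∖ R = {2}
Q ∩ S = {3, 12}
(P ∖ R) ∩ (Q ∩ S) = {}
((P ∖ R) ∩ (Q ∩ S)) ∖ Q = {}
Q ∪ P = {1, 2, 3, 7, 8, 10, 11, 12}
(((P ∖ R) ∩ (Q ∩ S)) ∖ Q) ∖ (Q ∪ P) = {}
((((P ∖ R) ∩ (Q ∩ S)) ∖ Q) ∖ (Q ∪ P)) ∖ R = {}
|((((P ∖ R) ∩ (Q ∩ S)) ∖ Q) ∖ (Q ∪ P)) ∖ R| = 0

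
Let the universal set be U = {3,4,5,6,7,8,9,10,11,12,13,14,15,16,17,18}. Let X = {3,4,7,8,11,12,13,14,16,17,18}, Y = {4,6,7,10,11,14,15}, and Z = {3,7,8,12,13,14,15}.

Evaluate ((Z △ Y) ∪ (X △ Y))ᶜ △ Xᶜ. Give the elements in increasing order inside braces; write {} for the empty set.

{6,7,10,14,15}

Z △ Y = {3,4,6,8,10,11,12,13}
X △ Y = {3,6,8,10,12,13,15,16,17,18}
(Z △ Y) ∪ (X △ Y) = {3,4,6,8,10,11,12,13,15,16,17,18}
((Z △ Y) ∪ (X △ Y))ᶜ = {5,7,9,14}
Xᶜ = {5,6,9,10,15}
((Z △ Y) ∪ (X △ Y))ᶜ △ Xᶜ = {6,7,10,14,15}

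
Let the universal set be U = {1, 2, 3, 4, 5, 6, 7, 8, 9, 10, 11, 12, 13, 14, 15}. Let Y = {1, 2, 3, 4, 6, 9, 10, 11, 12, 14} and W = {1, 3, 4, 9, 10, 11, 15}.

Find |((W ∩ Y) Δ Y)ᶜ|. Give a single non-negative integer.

W ∩ Y = {1, 3, 4, 9, 10, 11}
(W ∩ Y) Δ Y = {2, 6, 12, 14}
((W ∩ Y) Δ Y)ᶜ = {1, 3, 4, 5, 7, 8, 9, 10, 11, 13, 15}
|((W ∩ Y) Δ Y)ᶜ| = 11

11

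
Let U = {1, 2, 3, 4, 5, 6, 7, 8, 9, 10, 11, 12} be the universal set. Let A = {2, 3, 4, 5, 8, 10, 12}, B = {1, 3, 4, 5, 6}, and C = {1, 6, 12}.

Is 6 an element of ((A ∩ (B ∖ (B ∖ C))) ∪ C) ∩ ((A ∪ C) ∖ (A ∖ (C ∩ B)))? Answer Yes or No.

6 ∈ B and 6 ∈ C, so 6 ∉ B ∖ C
6 ∈ B and 6 ∉ (B ∖ C), so 6 ∈ B ∖ (B ∖ C)
6 ∉ A and 6 ∈ (B ∖ (B ∖ C)), so 6 ∉ A ∩ (B ∖ (B ∖ C))
6 ∉ (A ∩ (B ∖ (B ∖ C))) and 6 ∈ C, so 6 ∈ (A ∩ (B ∖ (B ∖ C))) ∪ C
6 ∉ A and 6 ∈ C, so 6 ∈ A ∪ C
6 ∈ C and 6 ∈ B, so 6 ∈ C ∩ B
6 ∉ A and 6 ∈ (C ∩ B), so 6 ∉ A ∖ (C ∩ B)
6 ∈ (A ∪ C) and 6 ∉ (A ∖ (C ∩ B)), so 6 ∈ (A ∪ C) ∖ (A ∖ (C ∩ B))
6 ∈ ((A ∩ (B ∖ (B ∖ C))) ∪ C) and 6 ∈ ((A ∪ C) ∖ (A ∖ (C ∩ B))), so 6 ∈ ((A ∩ (B ∖ (B ∖ C))) ∪ C) ∩ ((A ∪ C) ∖ (A ∖ (C ∩ B)))

Yes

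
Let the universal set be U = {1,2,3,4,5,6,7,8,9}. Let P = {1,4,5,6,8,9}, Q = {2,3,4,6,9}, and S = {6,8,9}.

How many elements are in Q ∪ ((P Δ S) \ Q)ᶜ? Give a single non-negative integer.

7

P Δ S = {1,4,5}
(P Δ S) \ Q = {1,5}
((P Δ S) \ Q)ᶜ = {2,3,4,6,7,8,9}
Q ∪ ((P Δ S) \ Q)ᶜ = {2,3,4,6,7,8,9}
|Q ∪ ((P Δ S) \ Q)ᶜ| = 7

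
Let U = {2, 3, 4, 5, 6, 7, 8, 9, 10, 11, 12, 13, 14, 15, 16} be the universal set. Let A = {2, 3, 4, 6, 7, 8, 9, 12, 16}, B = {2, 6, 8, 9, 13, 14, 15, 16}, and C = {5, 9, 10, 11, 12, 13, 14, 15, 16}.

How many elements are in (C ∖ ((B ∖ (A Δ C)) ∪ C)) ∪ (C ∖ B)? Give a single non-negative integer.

A Δ C = {2, 3, 4, 5, 6, 7, 8, 10, 11, 13, 14, 15}
B ∖ (A Δ C) = {9, 16}
(B ∖ (A Δ C)) ∪ C = {5, 9, 10, 11, 12, 13, 14, 15, 16}
C ∖ ((B ∖ (A Δ C)) ∪ C) = {}
C ∖ B = {5, 10, 11, 12}
(C ∖ ((B ∖ (A Δ C)) ∪ C)) ∪ (C ∖ B) = {5, 10, 11, 12}
|(C ∖ ((B ∖ (A Δ C)) ∪ C)) ∪ (C ∖ B)| = 4

4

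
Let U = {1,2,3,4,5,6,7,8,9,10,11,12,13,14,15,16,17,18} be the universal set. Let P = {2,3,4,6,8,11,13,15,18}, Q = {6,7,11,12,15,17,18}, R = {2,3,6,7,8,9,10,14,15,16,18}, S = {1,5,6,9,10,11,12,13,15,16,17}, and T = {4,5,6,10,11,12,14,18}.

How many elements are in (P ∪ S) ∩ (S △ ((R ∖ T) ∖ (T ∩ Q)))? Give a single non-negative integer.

P ∪ S = {1,2,3,4,5,6,8,9,10,11,12,13,15,16,17,18}
R ∖ T = {2,3,7,8,9,15,16}
T ∩ Q = {6,11,12,18}
(R ∖ T) ∖ (T ∩ Q) = {2,3,7,8,9,15,16}
S △ ((R ∖ T) ∖ (T ∩ Q)) = {1,2,3,5,6,7,8,10,11,12,13,17}
(P ∪ S) ∩ (S △ ((R ∖ T) ∖ (T ∩ Q))) = {1,2,3,5,6,8,10,11,12,13,17}
|(P ∪ S) ∩ (S △ ((R ∖ T) ∖ (T ∩ Q)))| = 11

11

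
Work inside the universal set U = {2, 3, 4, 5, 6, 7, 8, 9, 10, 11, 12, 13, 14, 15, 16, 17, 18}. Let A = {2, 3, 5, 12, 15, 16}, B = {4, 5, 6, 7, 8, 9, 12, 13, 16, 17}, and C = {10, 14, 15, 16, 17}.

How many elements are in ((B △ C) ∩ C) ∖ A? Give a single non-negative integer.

2

B △ C = {4, 5, 6, 7, 8, 9, 10, 12, 13, 14, 15}
(B △ C) ∩ C = {10, 14, 15}
((B △ C) ∩ C) ∖ A = {10, 14}
|((B △ C) ∩ C) ∖ A| = 2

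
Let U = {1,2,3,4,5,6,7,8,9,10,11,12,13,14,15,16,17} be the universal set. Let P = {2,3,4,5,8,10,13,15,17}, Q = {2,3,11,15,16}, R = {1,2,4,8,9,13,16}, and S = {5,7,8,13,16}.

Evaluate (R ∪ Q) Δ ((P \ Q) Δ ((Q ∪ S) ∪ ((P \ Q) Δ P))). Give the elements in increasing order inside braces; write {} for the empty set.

R ∪ Q = {1,2,3,4,8,9,11,13,15,16}
P \ Q = {4,5,8,10,13,17}
Q ∪ S = {2,3,5,7,8,11,13,15,16}
(P \ Q) Δ P = {2,3,15}
(Q ∪ S) ∪ ((P \ Q) Δ P) = {2,3,5,7,8,11,13,15,16}
(P \ Q) Δ ((Q ∪ S) ∪ ((P \ Q) Δ P)) = {2,3,4,7,10,11,15,16,17}
(R ∪ Q) Δ ((P \ Q) Δ ((Q ∪ S) ∪ ((P \ Q) Δ P))) = {1,7,8,9,10,13,17}

{1,7,8,9,10,13,17}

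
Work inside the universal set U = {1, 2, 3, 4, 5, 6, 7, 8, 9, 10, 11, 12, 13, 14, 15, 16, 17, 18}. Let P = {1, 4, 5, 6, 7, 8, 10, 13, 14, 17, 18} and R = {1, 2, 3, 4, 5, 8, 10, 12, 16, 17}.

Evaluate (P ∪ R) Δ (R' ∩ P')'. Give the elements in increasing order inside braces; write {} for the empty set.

P ∪ R = {1, 2, 3, 4, 5, 6, 7, 8, 10, 12, 13, 14, 16, 17, 18}
R' = {6, 7, 9, 11, 13, 14, 15, 18}
P' = {2, 3, 9, 11, 12, 15, 16}
R' ∩ P' = {9, 11, 15}
(R' ∩ P')' = {1, 2, 3, 4, 5, 6, 7, 8, 10, 12, 13, 14, 16, 17, 18}
(P ∪ R) Δ (R' ∩ P')' = {}

{}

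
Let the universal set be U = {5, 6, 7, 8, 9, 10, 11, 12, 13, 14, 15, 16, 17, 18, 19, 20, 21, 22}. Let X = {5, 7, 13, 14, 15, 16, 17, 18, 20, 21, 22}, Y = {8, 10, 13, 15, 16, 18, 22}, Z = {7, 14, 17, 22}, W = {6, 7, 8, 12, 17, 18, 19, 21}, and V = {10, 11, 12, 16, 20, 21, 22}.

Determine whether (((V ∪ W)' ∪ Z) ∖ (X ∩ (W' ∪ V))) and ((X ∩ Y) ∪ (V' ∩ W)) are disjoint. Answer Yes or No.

No

V ∪ W = {6, 7, 8, 10, 11, 12, 16, 17, 18, 19, 20, 21, 22}
(V ∪ W)' = {5, 9, 13, 14, 15}
(V ∪ W)' ∪ Z = {5, 7, 9, 13, 14, 15, 17, 22}
W' = {5, 9, 10, 11, 13, 14, 15, 16, 20, 22}
W' ∪ V = {5, 9, 10, 11, 12, 13, 14, 15, 16, 20, 21, 22}
X ∩ (W' ∪ V) = {5, 13, 14, 15, 16, 20, 21, 22}
((V ∪ W)' ∪ Z) ∖ (X ∩ (W' ∪ V)) = {7, 9, 17}
X ∩ Y = {13, 15, 16, 18, 22}
V' = {5, 6, 7, 8, 9, 13, 14, 15, 17, 18, 19}
V' ∩ W = {6, 7, 8, 17, 18, 19}
(X ∩ Y) ∪ (V' ∩ W) = {6, 7, 8, 13, 15, 16, 17, 18, 19, 22}
7 lies in both, so they are not disjoint.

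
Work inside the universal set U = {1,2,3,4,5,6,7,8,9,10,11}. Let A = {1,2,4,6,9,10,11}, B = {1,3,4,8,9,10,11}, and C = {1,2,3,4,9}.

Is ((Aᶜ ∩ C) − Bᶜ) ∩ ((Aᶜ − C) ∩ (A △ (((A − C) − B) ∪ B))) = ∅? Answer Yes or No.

Aᶜ = {3,5,7,8}
Aᶜ ∩ C = {3}
Bᶜ = {2,5,6,7}
(Aᶜ ∩ C) − Bᶜ = {3}
Aᶜ − C = {5,7,8}
A − C = {6,10,11}
(A − C) − B = {6}
((A − C) − B) ∪ B = {1,3,4,6,8,9,10,11}
A △ (((A − C) − B) ∪ B) = {2,3,8}
(Aᶜ − C) ∩ (A △ (((A − C) − B) ∪ B)) = {8}
{3} and {8} share no elements.

Yes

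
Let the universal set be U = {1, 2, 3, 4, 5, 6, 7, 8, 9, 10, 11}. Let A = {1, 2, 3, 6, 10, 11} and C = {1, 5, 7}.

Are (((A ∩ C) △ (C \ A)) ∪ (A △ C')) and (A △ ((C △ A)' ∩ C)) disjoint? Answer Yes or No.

Yes

A ∩ C = {1}
C \ A = {5, 7}
(A ∩ C) △ (C \ A) = {1, 5, 7}
C' = {2, 3, 4, 6, 8, 9, 10, 11}
A △ C' = {1, 4, 8, 9}
((A ∩ C) △ (C \ A)) ∪ (A △ C') = {1, 4, 5, 7, 8, 9}
C △ A = {2, 3, 5, 6, 7, 10, 11}
(C △ A)' = {1, 4, 8, 9}
(C △ A)' ∩ C = {1}
A △ ((C △ A)' ∩ C) = {2, 3, 6, 10, 11}
{1, 4, 5, 7, 8, 9} and {2, 3, 6, 10, 11} share no elements.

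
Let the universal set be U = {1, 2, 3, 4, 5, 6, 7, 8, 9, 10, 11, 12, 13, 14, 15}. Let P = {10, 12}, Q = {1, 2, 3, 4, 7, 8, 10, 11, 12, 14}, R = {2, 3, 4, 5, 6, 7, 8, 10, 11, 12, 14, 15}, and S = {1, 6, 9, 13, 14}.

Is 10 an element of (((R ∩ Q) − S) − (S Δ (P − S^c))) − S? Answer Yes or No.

10 ∈ R and 10 ∈ Q, so 10 ∈ R ∩ Q
10 ∈ (R ∩ Q) and 10 ∉ S, so 10 ∈ (R ∩ Q) − S
10 ∉ S, so 10 ∈ S^c
10 ∈ P and 10 ∈ S^c, so 10 ∉ P − S^c
10 ∉ S and 10 ∉ (P − S^c), so 10 ∉ S Δ (P − S^c)
10 ∈ ((R ∩ Q) − S) and 10 ∉ (S Δ (P − S^c)), so 10 ∈ ((R ∩ Q) − S) − (S Δ (P − S^c))
10 ∈ (((R ∩ Q) − S) − (S Δ (P − S^c))) and 10 ∉ S, so 10 ∈ (((R ∩ Q) − S) − (S Δ (P − S^c))) − S

Yes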